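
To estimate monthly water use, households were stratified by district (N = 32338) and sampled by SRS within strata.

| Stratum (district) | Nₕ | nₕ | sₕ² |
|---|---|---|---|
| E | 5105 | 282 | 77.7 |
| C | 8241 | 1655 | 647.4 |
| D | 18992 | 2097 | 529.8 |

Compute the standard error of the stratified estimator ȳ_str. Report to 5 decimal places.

Var(ȳ_str) = Σₕ Wₕ²(1 − fₕ)sₕ²/nₕ with Wₕ = Nₕ/N, N = 32338.
E: Wₕ = 0.15786381; term = 0.15786381²·(1 − 0.05523996)·77.7/282 = 0.0064872197.
C: Wₕ = 0.25483951; term = 0.25483951²·(1 − 0.20082514)·647.4/1655 = 0.020302524.
D: Wₕ = 0.58729668; term = 0.58729668²·(1 − 0.11041491)·529.8/2097 = 0.077520418.
Sum = 0.10431016.
SE = √(0.10431016) = 0.32297.

0.32297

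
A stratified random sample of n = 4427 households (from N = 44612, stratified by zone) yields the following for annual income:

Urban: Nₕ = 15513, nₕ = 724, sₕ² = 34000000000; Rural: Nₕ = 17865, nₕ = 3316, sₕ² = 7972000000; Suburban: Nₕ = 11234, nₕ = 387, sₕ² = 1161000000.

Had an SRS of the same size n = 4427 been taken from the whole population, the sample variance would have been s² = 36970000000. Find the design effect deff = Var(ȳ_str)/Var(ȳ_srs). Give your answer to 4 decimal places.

0.7858

Var(ȳ_str) = Σ Wₕ²(1−fₕ)sₕ²/nₕ with Wₕ = Nₕ/44612:
  Urban: (15513/44612)²·(1−724/15513)·34000000000/724 = 5.413418 × 10^6
  Rural: (17865/44612)²·(1−3316/17865)·7972000000/3316 = 313968.11
  Suburban: (11234/44612)²·(1−387/11234)·1161000000/387 = 183680.02
  → Var(ȳ_str) = 5.9110661 × 10^6.
Var(ȳ_srs) = (1 − 4427/44612)·36970000000/4427 = 7.522327 × 10^6.
deff = (5.9110661 × 10^6) / (7.522327 × 10^6) = 0.7858.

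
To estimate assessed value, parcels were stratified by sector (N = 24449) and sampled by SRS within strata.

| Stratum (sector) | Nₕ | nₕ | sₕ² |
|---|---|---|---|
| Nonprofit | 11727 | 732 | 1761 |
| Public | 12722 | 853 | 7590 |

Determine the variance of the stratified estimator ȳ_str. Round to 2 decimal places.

2.77

Var(ȳ_str) = Σₕ Wₕ²(1 − fₕ)sₕ²/nₕ with Wₕ = Nₕ/N, N = 24449.
Nonprofit: Wₕ = 0.47965152; term = 0.47965152²·(1 − 0.06242006)·1761/732 = 0.51892935.
Public: Wₕ = 0.52034848; term = 0.52034848²·(1 − 0.06704921)·7590/853 = 2.2477089.
Sum = 2.7666383.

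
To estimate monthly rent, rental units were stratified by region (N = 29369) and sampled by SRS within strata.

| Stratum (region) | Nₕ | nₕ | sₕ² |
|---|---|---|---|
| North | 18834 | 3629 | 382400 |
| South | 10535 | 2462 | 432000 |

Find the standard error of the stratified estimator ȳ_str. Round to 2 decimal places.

7.23

Var(ȳ_str) = Σₕ Wₕ²(1 − fₕ)sₕ²/nₕ with Wₕ = Nₕ/N, N = 29369.
North: Wₕ = 0.64128843; term = 0.64128843²·(1 − 0.19268344)·382400/3629 = 34.984977.
South: Wₕ = 0.35871157; term = 0.35871157²·(1 − 0.23369720)·432000/2462 = 17.301624.
Sum = 52.286601.
SE = √(52.286601) = 7.23.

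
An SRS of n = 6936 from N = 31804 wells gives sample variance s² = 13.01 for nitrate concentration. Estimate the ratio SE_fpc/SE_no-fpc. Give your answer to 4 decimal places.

f = n/N = 6936/31804 = 0.21808578.
SE_no-fpc = √(s²/n) = 0.043309593; SE_fpc = √((1−f)s²/n) = 0.038296904.
Ratio = √(1−f) = 0.88425914.

0.8843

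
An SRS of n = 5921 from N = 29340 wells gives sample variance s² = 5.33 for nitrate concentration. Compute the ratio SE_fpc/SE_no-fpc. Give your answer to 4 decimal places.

f = n/N = 5921/29340 = 0.20180641.
SE_no-fpc = √(s²/n) = 0.030003096; SE_fpc = √((1−f)s²/n) = 0.02680527.
Ratio = √(1−f) = 0.89341681.

0.8934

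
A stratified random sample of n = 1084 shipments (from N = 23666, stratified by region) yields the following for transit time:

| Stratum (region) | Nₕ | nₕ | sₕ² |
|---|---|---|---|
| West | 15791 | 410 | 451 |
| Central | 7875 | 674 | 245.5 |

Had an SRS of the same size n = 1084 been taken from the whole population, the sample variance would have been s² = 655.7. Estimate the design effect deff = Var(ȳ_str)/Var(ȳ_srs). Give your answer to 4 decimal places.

0.8904

Var(ȳ_str) = Σ Wₕ²(1−fₕ)sₕ²/nₕ with Wₕ = Nₕ/23666:
  West: (15791/23666)²·(1−410/15791)·451/410 = 0.47702064
  Central: (7875/23666)²·(1−674/7875)·245.5/674 = 0.036879519
  → Var(ȳ_str) = 0.51390016.
Var(ȳ_srs) = (1 − 1084/23666)·655.7/1084 = 0.57718288.
deff = 0.51390016 / 0.57718288 = 0.8904.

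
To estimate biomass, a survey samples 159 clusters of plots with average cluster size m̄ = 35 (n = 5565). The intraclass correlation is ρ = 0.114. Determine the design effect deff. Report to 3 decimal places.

4.876

deff = 1 + (35 − 1)·0.114 = 1 + 3.876 = 4.876.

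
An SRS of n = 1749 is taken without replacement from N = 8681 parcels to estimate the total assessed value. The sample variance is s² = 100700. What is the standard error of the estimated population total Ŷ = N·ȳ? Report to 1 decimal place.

Var(Ŷ) = N²·Var(ȳ) = N²·(1 − n/N)·s²/n.
f = 1749/8681 = 0.20147448; Var(ȳ) = 0.79852552·100700/1749 = 45.975711.
Var(Ŷ) = 8681² · 45.975711 = 3.4647186 × 10^9.
SE(Ŷ) = √(3.4647186 × 10^9) = 58861.9.

58861.9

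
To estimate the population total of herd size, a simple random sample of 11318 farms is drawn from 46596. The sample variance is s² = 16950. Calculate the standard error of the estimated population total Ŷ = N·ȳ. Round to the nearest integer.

Var(Ŷ) = N²·Var(ȳ) = N²·(1 − n/N)·s²/n.
f = 11318/46596 = 0.24289639; Var(ȳ) = 0.75710361·16950/11318 = 1.1338493.
Var(Ŷ) = 46596² · 1.1338493 = 2.4617991 × 10^9.
SE(Ŷ) = √(2.4617991 × 10^9) = 49617.

49617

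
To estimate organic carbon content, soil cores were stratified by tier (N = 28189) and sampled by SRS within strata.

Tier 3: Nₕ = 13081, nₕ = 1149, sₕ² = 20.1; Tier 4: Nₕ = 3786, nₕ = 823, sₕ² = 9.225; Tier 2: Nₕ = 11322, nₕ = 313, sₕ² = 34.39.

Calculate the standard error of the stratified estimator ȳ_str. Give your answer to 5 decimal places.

0.14432

Var(ȳ_str) = Σₕ Wₕ²(1 − fₕ)sₕ²/nₕ with Wₕ = Nₕ/N, N = 28189.
Tier 3: Wₕ = 0.46404626; term = 0.46404626²·(1 − 0.08783732)·20.1/1149 = 0.0034361402.
Tier 4: Wₕ = 0.13430771; term = 0.13430771²·(1 − 0.21737982)·9.225/823 = 1.5824116 × 10^-4.
Tier 2: Wₕ = 0.40164603; term = 0.40164603²·(1 − 0.02764529)·34.39/313 = 0.017234533.
Sum = 0.020828914.
SE = √(0.020828914) = 0.14432.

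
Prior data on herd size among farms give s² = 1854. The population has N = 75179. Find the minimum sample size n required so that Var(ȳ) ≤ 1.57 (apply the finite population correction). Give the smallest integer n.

Without fpc, n₀ = s²/D = 1854/1.57 = 1180.8917.
With fpc, (1 − n/N)·s²/n ≤ D requires n ≥ n₀/(1 + n₀/N) = 1180.8917/(1 + 1180.8917/75179) = 1162.6294.
Rounding up, n = 1163.

1163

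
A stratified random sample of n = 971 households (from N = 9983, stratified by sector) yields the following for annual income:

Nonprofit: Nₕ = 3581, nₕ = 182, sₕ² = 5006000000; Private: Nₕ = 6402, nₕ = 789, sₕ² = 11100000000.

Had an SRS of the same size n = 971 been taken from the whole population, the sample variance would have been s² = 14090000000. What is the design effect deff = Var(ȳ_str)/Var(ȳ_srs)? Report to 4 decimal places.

0.6437

Var(ȳ_str) = Σ Wₕ²(1−fₕ)sₕ²/nₕ with Wₕ = Nₕ/9983:
  Nonprofit: (3581/9983)²·(1−182/3581)·5006000000/182 = 3.359331 × 10^6
  Private: (6402/9983)²·(1−789/6402)·11100000000/789 = 5.0726459 × 10^6
  → Var(ȳ_str) = 8.4319769 × 10^6.
Var(ȳ_srs) = (1 − 971/9983)·14090000000/971 = 1.3099414 × 10^7.
deff = (8.4319769 × 10^6) / (1.3099414 × 10^7) = 0.6437.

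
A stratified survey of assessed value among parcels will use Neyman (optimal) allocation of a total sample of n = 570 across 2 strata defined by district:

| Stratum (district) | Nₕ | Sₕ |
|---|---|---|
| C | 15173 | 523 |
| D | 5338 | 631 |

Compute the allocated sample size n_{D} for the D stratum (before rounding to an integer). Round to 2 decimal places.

169.85

Neyman allocation: nₕ = n·NₕSₕ / Σⱼ NⱼSⱼ.
Σ NⱼSⱼ = 15173·523 + 5338·631 = 1.1303757 × 10^7.
n_{D} = 570·5338·631 / (1.1303757 × 10^7) = 169.85.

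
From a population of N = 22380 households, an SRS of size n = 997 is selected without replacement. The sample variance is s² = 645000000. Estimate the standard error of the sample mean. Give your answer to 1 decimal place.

786.2

Under SRS without replacement, Var(ȳ) = (1 − f)·s²/n with f = n/N = 997/22380 = 0.04454870.
Var(ȳ) = (1 − 0.04454870)·645000000/997 = 0.95545130·646940.82 = 618120.45.
SE(ȳ) = √(618120.45) = 786.2.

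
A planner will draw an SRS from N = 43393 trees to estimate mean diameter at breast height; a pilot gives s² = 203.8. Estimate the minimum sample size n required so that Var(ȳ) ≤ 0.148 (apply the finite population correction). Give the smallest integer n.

Without fpc, n₀ = s²/D = 203.8/0.148 = 1377.0270.
With fpc, (1 − n/N)·s²/n ≤ D requires n ≥ n₀/(1 + n₀/N) = 1377.0270/(1 + 1377.0270/43393) = 1334.6727.
Rounding up, n = 1335.

1335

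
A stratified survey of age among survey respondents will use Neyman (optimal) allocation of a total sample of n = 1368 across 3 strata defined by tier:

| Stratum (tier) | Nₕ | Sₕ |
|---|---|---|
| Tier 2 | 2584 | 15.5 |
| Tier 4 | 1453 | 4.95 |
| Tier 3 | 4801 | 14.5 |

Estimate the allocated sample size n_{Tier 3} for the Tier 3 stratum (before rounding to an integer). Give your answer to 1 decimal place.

814.9

Neyman allocation: nₕ = n·NₕSₕ / Σⱼ NⱼSⱼ.
Σ NⱼSⱼ = 2584·15.5 + 1453·4.95 + 4801·14.5 = 116858.85.
n_{Tier 3} = 1368·4801·14.5 / 116858.85 = 814.9.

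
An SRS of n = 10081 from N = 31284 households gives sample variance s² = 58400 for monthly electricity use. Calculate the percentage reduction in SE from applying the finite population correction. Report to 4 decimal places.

f = n/N = 10081/31284 = 0.32224140.
SE_no-fpc = √(s²/n) = 2.406881; SE_fpc = √((1−f)s²/n) = 1.9814911.
Ratio = √(1−f) = 0.82326095. Reduction = 100·(1 − 0.82326095) = 17.6739%.

17.6739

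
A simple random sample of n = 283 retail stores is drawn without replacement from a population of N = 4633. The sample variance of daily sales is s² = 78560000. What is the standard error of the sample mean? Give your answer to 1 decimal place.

510.5

Under SRS without replacement, Var(ȳ) = (1 − f)·s²/n with f = n/N = 283/4633 = 0.06108353.
Var(ȳ) = (1 − 0.06108353)·78560000/283 = 0.93891647·277597.17 = 260640.56.
SE(ȳ) = √(260640.56) = 510.5.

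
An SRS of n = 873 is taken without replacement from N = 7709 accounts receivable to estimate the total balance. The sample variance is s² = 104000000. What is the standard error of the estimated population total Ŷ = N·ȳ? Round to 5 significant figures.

Var(Ŷ) = N²·Var(ȳ) = N²·(1 − n/N)·s²/n.
f = 873/7709 = 0.11324426; Var(ȳ) = 0.88675574·104000000/873 = 105638.71.
Var(Ŷ) = 7709² · 105638.71 = 6.2779692 × 10^12.
SE(Ŷ) = √(6.2779692 × 10^12) = 2.5056 × 10^6.

2.5056 × 10^6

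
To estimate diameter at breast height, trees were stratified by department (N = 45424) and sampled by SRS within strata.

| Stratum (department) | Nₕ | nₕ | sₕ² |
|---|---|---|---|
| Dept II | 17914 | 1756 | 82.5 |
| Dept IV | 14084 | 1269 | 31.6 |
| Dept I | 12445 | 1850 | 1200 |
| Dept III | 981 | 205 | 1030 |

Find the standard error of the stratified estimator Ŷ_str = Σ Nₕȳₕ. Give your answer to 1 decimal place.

10365.6

Var(Ŷ_str) = Σₕ Nₕ²(1 − fₕ)sₕ²/nₕ.
Dept II: 17914²·(1 − 1756/17914)·82.5/1756 = 1.3599083 × 10^7.
Dept IV: 14084²·(1 − 1269/14084)·31.6/1269 = 4.4943831 × 10^6.
Dept I: 12445²·(1 − 1850/12445)·1200/1850 = 8.5527422 × 10^7.
Dept III: 981²·(1 − 205/981)·1030/205 = 3.8248472 × 10^6.
Sum = 1.0744574 × 10^8.
SE = √(1.0744574 × 10^8) = 10365.6.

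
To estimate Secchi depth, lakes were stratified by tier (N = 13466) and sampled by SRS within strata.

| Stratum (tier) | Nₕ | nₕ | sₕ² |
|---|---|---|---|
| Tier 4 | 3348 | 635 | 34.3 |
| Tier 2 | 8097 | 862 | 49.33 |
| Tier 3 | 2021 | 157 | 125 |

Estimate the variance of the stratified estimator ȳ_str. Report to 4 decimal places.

0.0377

Var(ȳ_str) = Σₕ Wₕ²(1 − fₕ)sₕ²/nₕ with Wₕ = Nₕ/N, N = 13466.
Tier 4: Wₕ = 0.24862617; term = 0.24862617²·(1 − 0.18966547)·34.3/635 = 0.0027056924.
Tier 2: Wₕ = 0.60129214; term = 0.60129214²·(1 − 0.10645918)·49.33/862 = 0.018487973.
Tier 3: Wₕ = 0.15008169; term = 0.15008169²·(1 − 0.07768431)·125/157 = 0.016540375.
Sum = 0.03773404.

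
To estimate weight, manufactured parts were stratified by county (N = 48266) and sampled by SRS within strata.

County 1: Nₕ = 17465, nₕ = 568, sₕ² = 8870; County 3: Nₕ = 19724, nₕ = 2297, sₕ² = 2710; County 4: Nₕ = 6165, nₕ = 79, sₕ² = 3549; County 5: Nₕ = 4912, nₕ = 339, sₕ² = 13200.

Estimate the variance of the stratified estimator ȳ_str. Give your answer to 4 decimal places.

Var(ȳ_str) = Σₕ Wₕ²(1 − fₕ)sₕ²/nₕ with Wₕ = Nₕ/N, N = 48266.
County 1: Wₕ = 0.36184892; term = 0.36184892²·(1 − 0.03252219)·8870/568 = 1.978203.
County 3: Wₕ = 0.40865205; term = 0.40865205²·(1 − 0.11645711)·2710/2297 = 0.17407777.
County 4: Wₕ = 0.12772966; term = 0.12772966²·(1 − 0.01281427)·3549/79 = 0.72353796.
County 5: Wₕ = 0.10176936; term = 0.10176936²·(1 − 0.06901466)·13200/339 = 0.37544919.
Sum = 3.2512679.

3.2513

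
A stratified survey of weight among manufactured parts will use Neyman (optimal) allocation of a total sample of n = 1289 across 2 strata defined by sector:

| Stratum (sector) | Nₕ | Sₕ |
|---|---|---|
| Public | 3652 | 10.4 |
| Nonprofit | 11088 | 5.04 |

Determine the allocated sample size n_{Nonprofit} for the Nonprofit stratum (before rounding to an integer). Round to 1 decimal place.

767.4

Neyman allocation: nₕ = n·NₕSₕ / Σⱼ NⱼSⱼ.
Σ NⱼSⱼ = 3652·10.4 + 11088·5.04 = 93864.32.
n_{Nonprofit} = 1289·11088·5.04 / 93864.32 = 767.4.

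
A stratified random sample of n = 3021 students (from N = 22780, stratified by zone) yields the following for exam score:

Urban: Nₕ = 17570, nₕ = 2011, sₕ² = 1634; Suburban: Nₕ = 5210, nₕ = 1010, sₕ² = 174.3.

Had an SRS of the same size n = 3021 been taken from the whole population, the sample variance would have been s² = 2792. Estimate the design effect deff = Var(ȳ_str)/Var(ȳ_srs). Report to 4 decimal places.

0.5430

Var(ȳ_str) = Σ Wₕ²(1−fₕ)sₕ²/nₕ with Wₕ = Nₕ/22780:
  Urban: (17570/22780)²·(1−2011/17570)·1634/2011 = 0.42804161
  Suburban: (5210/22780)²·(1−1010/5210)·174.3/1010 = 0.0072770538
  → Var(ȳ_str) = 0.43531866.
Var(ȳ_srs) = (1 − 3021/22780)·2792/3021 = 0.80163363.
deff = 0.43531866 / 0.80163363 = 0.5430.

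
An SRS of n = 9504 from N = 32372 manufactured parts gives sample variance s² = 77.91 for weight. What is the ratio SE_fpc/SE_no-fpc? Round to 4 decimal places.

f = n/N = 9504/32372 = 0.29358705.
SE_no-fpc = √(s²/n) = 0.090540604; SE_fpc = √((1−f)s²/n) = 0.076097907.
Ratio = √(1−f) = 0.84048376.

0.8405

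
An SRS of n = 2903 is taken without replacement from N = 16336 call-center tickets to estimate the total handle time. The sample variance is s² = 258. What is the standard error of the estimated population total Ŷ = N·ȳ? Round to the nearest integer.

Var(Ŷ) = N²·Var(ȳ) = N²·(1 − n/N)·s²/n.
f = 2903/16336 = 0.17770568; Var(ȳ) = 0.82229432·258/2903 = 0.073080239.
Var(Ŷ) = 16336² · 0.073080239 = 1.950255 × 10^7.
SE(Ŷ) = √(1.950255 × 10^7) = 4416.

4416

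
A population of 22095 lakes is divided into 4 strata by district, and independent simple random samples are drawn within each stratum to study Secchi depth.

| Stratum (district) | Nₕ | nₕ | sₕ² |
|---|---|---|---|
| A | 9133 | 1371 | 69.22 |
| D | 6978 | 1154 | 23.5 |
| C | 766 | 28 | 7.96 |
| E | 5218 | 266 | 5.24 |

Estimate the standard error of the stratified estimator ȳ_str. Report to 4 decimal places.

0.1020

Var(ȳ_str) = Σₕ Wₕ²(1 − fₕ)sₕ²/nₕ with Wₕ = Nₕ/N, N = 22095.
A: Wₕ = 0.41335144; term = 0.41335144²·(1 − 0.15011497)·69.22/1371 = 0.0073315065.
D: Wₕ = 0.31581806; term = 0.31581806²·(1 − 0.16537690)·23.5/1154 = 0.0016952212.
C: Wₕ = 0.03466848; term = 0.03466848²·(1 − 0.03655352)·7.96/28 = 3.2919419 × 10^-4.
E: Wₕ = 0.23616203; term = 0.23616203²·(1 − 0.05097739)·5.24/266 = 0.0010426687.
Sum = 0.010398591.
SE = √(0.010398591) = 0.1020.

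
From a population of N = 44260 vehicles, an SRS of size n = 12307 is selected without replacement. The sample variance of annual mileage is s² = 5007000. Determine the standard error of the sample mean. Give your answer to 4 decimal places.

17.1381

Under SRS without replacement, Var(ȳ) = (1 − f)·s²/n with f = n/N = 12307/44260 = 0.27806146.
Var(ȳ) = (1 − 0.27806146)·5007000/12307 = 0.72193854·406.84163 = 293.71466.
SE(ȳ) = √(293.71466) = 17.1381.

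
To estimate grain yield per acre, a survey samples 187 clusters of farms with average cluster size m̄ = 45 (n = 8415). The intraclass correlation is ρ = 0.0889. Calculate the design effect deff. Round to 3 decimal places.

4.912

deff = 1 + (45 − 1)·0.0889 = 1 + 3.9116 = 4.9116.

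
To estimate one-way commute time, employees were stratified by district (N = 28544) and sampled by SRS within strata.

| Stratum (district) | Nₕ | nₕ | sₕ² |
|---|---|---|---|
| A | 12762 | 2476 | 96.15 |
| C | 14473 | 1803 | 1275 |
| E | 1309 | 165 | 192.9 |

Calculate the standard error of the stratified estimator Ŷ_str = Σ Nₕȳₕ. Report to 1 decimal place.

11684.2

Var(Ŷ_str) = Σₕ Nₕ²(1 − fₕ)sₕ²/nₕ.
A: 12762²·(1 − 2476/12762)·96.15/2476 = 5.0975783 × 10^6.
C: 14473²·(1 − 1803/14473)·1275/1803 = 1.2967302 × 10^8.
E: 1309²·(1 − 165/1309)·192.9/165 = 1.750709 × 10^6.
Sum = 1.3652131 × 10^8.
SE = √(1.3652131 × 10^8) = 11684.2.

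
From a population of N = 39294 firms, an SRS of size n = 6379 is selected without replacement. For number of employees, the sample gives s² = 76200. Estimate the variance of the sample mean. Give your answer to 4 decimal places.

Under SRS without replacement, Var(ȳ) = (1 − f)·s²/n with f = n/N = 6379/39294 = 0.16234031.
Var(ȳ) = (1 − 0.16234031)·76200/6379 = 0.83765969·11.945446 = 10.006219.

10.0062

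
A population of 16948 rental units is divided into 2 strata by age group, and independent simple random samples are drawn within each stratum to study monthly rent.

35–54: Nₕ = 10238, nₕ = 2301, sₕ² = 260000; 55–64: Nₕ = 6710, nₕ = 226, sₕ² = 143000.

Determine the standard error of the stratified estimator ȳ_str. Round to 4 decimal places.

Var(ȳ_str) = Σₕ Wₕ²(1 − fₕ)sₕ²/nₕ with Wₕ = Nₕ/N, N = 16948.
35–54: Wₕ = 0.60408308; term = 0.60408308²·(1 − 0.22475093)·260000/2301 = 31.966223.
55–64: Wₕ = 0.39591692; term = 0.39591692²·(1 − 0.03368107)·143000/226 = 95.842076.
Sum = 127.8083.
SE = √(127.8083) = 11.3052.

11.3052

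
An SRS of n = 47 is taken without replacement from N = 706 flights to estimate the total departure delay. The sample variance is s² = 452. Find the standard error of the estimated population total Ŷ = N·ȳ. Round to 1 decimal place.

Var(Ŷ) = N²·Var(ȳ) = N²·(1 − n/N)·s²/n.
f = 47/706 = 0.06657224; Var(ȳ) = 0.93342776·452/47 = 8.9767946.
Var(Ŷ) = 706² · 8.9767946 = 4.4743576 × 10^6.
SE(Ŷ) = √(4.4743576 × 10^6) = 2115.3.

2115.3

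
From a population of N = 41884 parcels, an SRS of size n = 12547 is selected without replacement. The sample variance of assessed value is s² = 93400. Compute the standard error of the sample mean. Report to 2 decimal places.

Under SRS without replacement, Var(ȳ) = (1 − f)·s²/n with f = n/N = 12547/41884 = 0.29956547.
Var(ȳ) = (1 − 0.29956547)·93400/12547 = 0.70043453·7.4440105 = 5.214042.
SE(ȳ) = √(5.214042) = 2.28.

2.28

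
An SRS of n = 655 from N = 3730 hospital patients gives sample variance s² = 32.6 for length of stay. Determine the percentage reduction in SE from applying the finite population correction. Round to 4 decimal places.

9.2037

f = n/N = 655/3730 = 0.17560322.
SE_no-fpc = √(s²/n) = 0.22309413; SE_fpc = √((1−f)s²/n) = 0.20256122.
Ratio = √(1−f) = 0.90796299. Reduction = 100·(1 − 0.90796299) = 9.2037%.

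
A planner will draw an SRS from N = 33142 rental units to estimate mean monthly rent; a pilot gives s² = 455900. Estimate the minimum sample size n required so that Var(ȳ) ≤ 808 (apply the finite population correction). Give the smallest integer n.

Without fpc, n₀ = s²/D = 455900/808 = 564.2327.
With fpc, (1 − n/N)·s²/n ≤ D requires n ≥ n₀/(1 + n₀/N) = 564.2327/(1 + 564.2327/33142) = 554.7876.
Rounding up, n = 555.

555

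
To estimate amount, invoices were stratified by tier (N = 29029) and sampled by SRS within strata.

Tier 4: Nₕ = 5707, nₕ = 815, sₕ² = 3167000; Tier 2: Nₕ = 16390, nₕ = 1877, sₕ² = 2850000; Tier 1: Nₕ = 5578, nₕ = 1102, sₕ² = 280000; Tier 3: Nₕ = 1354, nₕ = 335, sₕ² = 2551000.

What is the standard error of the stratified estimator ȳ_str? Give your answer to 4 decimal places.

Var(ȳ_str) = Σₕ Wₕ²(1 − fₕ)sₕ²/nₕ with Wₕ = Nₕ/N, N = 29029.
Tier 4: Wₕ = 0.19659651; term = 0.19659651²·(1 − 0.14280708)·3167000/815 = 128.74211.
Tier 2: Wₕ = 0.56460781; term = 0.56460781²·(1 − 0.11452105)·2850000/1877 = 428.60041.
Tier 1: Wₕ = 0.19215267; term = 0.19215267²·(1 − 0.19756185)·280000/1102 = 7.5280219.
Tier 3: Wₕ = 0.04664301; term = 0.04664301²·(1 − 0.24741507)·2551000/335 = 12.46793.
Sum = 577.33847.
SE = √(577.33847) = 24.0279.

24.0279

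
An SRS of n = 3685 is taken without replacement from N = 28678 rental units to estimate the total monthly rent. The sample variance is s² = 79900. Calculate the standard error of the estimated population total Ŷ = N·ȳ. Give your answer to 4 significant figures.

Var(Ŷ) = N²·Var(ȳ) = N²·(1 − n/N)·s²/n.
f = 3685/28678 = 0.12849571; Var(ȳ) = 0.87150429·79900/3685 = 18.896389.
Var(Ŷ) = 28678² · 18.896389 = 1.5540913 × 10^10.
SE(Ŷ) = √(1.5540913 × 10^10) = 124700.

124700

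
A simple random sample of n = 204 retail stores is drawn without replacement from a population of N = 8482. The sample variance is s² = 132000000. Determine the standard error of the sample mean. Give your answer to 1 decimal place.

794.7

Under SRS without replacement, Var(ȳ) = (1 − f)·s²/n with f = n/N = 204/8482 = 0.02405093.
Var(ȳ) = (1 − 0.02405093)·132000000/204 = 0.97594907·647058.82 = 631496.46.
SE(ȳ) = √(631496.46) = 794.7.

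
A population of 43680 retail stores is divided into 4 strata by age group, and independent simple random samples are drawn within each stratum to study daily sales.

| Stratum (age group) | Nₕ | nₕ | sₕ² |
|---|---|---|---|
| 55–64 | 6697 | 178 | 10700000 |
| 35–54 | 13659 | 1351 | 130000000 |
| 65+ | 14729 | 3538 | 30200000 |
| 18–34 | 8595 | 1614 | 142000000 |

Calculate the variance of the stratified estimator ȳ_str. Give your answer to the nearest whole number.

Var(ȳ_str) = Σₕ Wₕ²(1 − fₕ)sₕ²/nₕ with Wₕ = Nₕ/N, N = 43680.
55–64: Wₕ = 0.15331960; term = 0.15331960²·(1 − 0.02657907)·10700000/178 = 1375.4975.
35–54: Wₕ = 0.31270604; term = 0.31270604²·(1 − 0.09890914)·130000000/1351 = 8478.6974.
65+: Wₕ = 0.33720238; term = 0.33720238²·(1 − 0.24020640)·30200000/3538 = 737.43885.
18–34: Wₕ = 0.19677198; term = 0.19677198²·(1 − 0.18778360)·142000000/1614 = 2766.8338.
Sum = 13358.468.

13358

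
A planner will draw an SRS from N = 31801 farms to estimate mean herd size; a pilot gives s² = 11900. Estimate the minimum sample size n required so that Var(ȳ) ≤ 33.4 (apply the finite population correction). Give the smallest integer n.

Without fpc, n₀ = s²/D = 11900/33.4 = 356.2874.
With fpc, (1 − n/N)·s²/n ≤ D requires n ≥ n₀/(1 + n₀/N) = 356.2874/(1 + 356.2874/31801) = 352.3399.
Rounding up, n = 353.

353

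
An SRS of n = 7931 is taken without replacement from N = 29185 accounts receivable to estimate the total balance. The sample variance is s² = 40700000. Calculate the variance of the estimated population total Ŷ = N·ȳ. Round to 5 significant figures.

3.1832 × 10^12

Var(Ŷ) = N²·Var(ȳ) = N²·(1 − n/N)·s²/n.
f = 7931/29185 = 0.27174919; Var(ȳ) = 0.72825081·40700000/7931 = 3737.2094.
Var(Ŷ) = 29185² · 3737.2094 = 3.1832213 × 10^12.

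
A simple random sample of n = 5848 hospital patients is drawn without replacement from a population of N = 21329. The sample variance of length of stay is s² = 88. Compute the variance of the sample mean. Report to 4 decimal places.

Under SRS without replacement, Var(ȳ) = (1 − f)·s²/n with f = n/N = 5848/21329 = 0.27418069.
Var(ȳ) = (1 − 0.27418069)·88/5848 = 0.72581931·0.01504788 = 0.010922042.

0.0109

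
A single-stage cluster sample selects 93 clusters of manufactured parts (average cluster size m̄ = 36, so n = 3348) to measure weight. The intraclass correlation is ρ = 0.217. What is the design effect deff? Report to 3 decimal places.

deff = 1 + (36 − 1)·0.217 = 1 + 7.595 = 8.595.

8.595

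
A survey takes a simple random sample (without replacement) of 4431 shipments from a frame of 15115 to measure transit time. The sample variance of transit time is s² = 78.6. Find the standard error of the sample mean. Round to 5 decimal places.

0.11198

Under SRS without replacement, Var(ȳ) = (1 − f)·s²/n with f = n/N = 4431/15115 = 0.29315250.
Var(ȳ) = (1 − 0.29315250)·78.6/4431 = 0.70684750·0.017738659 = 0.012538527.
SE(ȳ) = √(0.012538527) = 0.11198.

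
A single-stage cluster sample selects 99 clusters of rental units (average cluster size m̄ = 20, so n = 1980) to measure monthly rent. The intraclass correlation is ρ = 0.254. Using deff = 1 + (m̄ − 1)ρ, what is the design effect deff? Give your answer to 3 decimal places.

5.826

deff = 1 + (20 − 1)·0.254 = 1 + 4.826 = 5.826.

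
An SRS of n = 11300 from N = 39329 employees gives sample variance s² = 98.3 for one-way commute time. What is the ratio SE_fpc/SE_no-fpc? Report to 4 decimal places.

0.8442

f = n/N = 11300/39329 = 0.28731979.
SE_no-fpc = √(s²/n) = 0.093269047; SE_fpc = √((1−f)s²/n) = 0.078738092.
Ratio = √(1−f) = 0.84420389.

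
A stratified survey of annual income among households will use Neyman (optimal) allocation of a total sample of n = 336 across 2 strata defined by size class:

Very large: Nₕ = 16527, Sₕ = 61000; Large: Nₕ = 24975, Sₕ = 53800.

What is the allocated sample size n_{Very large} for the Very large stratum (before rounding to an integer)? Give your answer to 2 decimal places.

144.03

Neyman allocation: nₕ = n·NₕSₕ / Σⱼ NⱼSⱼ.
Σ NⱼSⱼ = 16527·61000 + 24975·53800 = 2.351802 × 10^9.
n_{Very large} = 336·16527·61000 / (2.351802 × 10^9) = 144.03.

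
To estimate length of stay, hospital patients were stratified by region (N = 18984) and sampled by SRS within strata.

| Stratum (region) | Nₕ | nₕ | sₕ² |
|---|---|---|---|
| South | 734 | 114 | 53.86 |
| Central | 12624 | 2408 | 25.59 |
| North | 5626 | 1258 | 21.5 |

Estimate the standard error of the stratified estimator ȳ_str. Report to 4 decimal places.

0.0746

Var(ȳ_str) = Σₕ Wₕ²(1 − fₕ)sₕ²/nₕ with Wₕ = Nₕ/N, N = 18984.
South: Wₕ = 0.03866414; term = 0.03866414²·(1 − 0.15531335)·53.86/114 = 5.9658702 × 10^-4.
Central: Wₕ = 0.66498104; term = 0.66498104²·(1 − 0.19074778)·25.59/2408 = 0.0038029115.
North: Wₕ = 0.29635483; term = 0.29635483²·(1 − 0.22360469)·21.5/1258 = 0.0011653724.
Sum = 0.0055648709.
SE = √(0.0055648709) = 0.0746.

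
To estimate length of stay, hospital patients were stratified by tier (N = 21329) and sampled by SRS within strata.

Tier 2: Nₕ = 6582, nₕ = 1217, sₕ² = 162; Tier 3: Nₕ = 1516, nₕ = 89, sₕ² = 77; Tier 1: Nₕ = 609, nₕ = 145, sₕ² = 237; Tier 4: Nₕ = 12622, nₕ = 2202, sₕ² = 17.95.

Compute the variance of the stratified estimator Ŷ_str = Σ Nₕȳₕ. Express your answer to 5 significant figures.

Var(Ŷ_str) = Σₕ Nₕ²(1 − fₕ)sₕ²/nₕ.
Tier 2: 6582²·(1 − 1217/6582)·162/1217 = 4.7005864 × 10^6.
Tier 3: 1516²·(1 − 89/1516)·77/89 = 1.8716468 × 10^6.
Tier 1: 609²·(1 − 145/609)·237/145 = 461865.6.
Tier 4: 12622²·(1 − 2202/12622)·17.95/2202 = 1.0721191 × 10^6.
Sum = 8.1062179 × 10^6.

8.1062 × 10^6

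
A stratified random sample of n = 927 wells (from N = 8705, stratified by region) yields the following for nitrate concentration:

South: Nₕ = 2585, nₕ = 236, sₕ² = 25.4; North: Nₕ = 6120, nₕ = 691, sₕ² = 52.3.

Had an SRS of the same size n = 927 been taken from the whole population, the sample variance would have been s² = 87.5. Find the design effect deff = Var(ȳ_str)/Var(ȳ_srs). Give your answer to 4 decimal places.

0.4957

Var(ȳ_str) = Σ Wₕ²(1−fₕ)sₕ²/nₕ with Wₕ = Nₕ/8705:
  South: (2585/8705)²·(1−236/2585)·25.4/236 = 0.0086243769
  North: (6120/8705)²·(1−691/6120)·52.3/691 = 0.033186187
  → Var(ȳ_str) = 0.041810564.
Var(ȳ_srs) = (1 − 927/8705)·87.5/927 = 0.084338813.
deff = 0.041810564 / 0.084338813 = 0.4957.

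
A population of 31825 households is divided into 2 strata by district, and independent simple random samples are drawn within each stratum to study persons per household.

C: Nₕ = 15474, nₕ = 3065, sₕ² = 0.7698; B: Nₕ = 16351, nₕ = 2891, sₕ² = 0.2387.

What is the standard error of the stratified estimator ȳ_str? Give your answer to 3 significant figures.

Var(ȳ_str) = Σₕ Wₕ²(1 − fₕ)sₕ²/nₕ with Wₕ = Nₕ/N, N = 31825.
C: Wₕ = 0.48622152; term = 0.48622152²·(1 − 0.19807419)·0.7698/3065 = 4.7615679 × 10^-5.
B: Wₕ = 0.51377848; term = 0.51377848²·(1 − 0.17680876)·0.2387/2891 = 1.7941423 × 10^-5.
Sum = 6.5557102 × 10^-5.
SE = √(6.5557102 × 10^-5) = 0.00810.

0.00810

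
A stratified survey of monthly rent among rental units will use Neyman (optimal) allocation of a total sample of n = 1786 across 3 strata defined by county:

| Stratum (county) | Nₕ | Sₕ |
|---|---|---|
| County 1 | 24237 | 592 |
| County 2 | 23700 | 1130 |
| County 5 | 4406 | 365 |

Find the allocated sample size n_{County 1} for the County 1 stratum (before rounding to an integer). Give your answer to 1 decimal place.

Neyman allocation: nₕ = n·NₕSₕ / Σⱼ NⱼSⱼ.
Σ NⱼSⱼ = 24237·592 + 23700·1130 + 4406·365 = 4.2737494 × 10^7.
n_{County 1} = 1786·24237·592 / (4.2737494 × 10^7) = 599.6.

599.6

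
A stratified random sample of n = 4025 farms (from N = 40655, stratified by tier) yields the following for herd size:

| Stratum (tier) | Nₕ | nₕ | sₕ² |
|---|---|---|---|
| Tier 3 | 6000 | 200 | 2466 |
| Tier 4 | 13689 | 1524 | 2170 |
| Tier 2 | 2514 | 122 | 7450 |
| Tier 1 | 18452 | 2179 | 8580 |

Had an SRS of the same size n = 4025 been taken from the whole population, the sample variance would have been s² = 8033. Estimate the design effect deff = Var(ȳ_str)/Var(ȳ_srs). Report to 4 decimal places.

Var(ȳ_str) = Σ Wₕ²(1−fₕ)sₕ²/nₕ with Wₕ = Nₕ/40655:
  Tier 3: (6000/40655)²·(1−200/6000)·2466/200 = 0.2596058
  Tier 4: (13689/40655)²·(1−1524/13689)·2170/1524 = 0.14345995
  Tier 2: (2514/40655)²·(1−122/2514)·7450/122 = 0.22217488
  Tier 1: (18452/40655)²·(1−2179/18452)·8580/2179 = 0.71534113
  → Var(ȳ_str) = 1.3405818.
Var(ȳ_srs) = (1 − 4025/40655)·8033/4025 = 1.7981869.
deff = 1.3405818 / 1.7981869 = 0.7455.

0.7455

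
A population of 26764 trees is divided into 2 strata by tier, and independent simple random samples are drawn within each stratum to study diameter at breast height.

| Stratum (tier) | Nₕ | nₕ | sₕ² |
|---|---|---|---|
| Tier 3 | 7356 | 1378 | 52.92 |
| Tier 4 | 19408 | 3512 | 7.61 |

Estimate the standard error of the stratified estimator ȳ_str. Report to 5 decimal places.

0.05737

Var(ȳ_str) = Σₕ Wₕ²(1 − fₕ)sₕ²/nₕ with Wₕ = Nₕ/N, N = 26764.
Tier 3: Wₕ = 0.27484681; term = 0.27484681²·(1 − 0.18733007)·52.92/1378 = 0.0023575787.
Tier 4: Wₕ = 0.72515319; term = 0.72515319²·(1 − 0.18095631)·7.61/3512 = 9.3324731 × 10^-4.
Sum = 0.003290826.
SE = √(0.003290826) = 0.05737.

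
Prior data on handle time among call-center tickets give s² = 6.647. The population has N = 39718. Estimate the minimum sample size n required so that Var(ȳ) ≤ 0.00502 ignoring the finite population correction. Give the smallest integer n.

Without fpc, n₀ = s²/D = 6.647/0.00502 = 1324.1036.
Rounding up, n = 1325.

1325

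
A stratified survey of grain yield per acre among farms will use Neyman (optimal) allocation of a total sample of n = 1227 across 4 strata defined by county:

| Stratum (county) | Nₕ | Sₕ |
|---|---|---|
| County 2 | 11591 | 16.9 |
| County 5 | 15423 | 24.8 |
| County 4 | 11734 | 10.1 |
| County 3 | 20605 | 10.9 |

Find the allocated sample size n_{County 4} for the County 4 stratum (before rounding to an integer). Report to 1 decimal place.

157.8

Neyman allocation: nₕ = n·NₕSₕ / Σⱼ NⱼSⱼ.
Σ NⱼSⱼ = 11591·16.9 + 15423·24.8 + 11734·10.1 + 20605·10.9 = 921486.2.
n_{County 4} = 1227·11734·10.1 / 921486.2 = 157.8.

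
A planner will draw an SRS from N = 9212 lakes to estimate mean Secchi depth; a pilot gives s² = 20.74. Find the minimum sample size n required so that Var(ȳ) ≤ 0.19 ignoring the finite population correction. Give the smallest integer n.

Without fpc, n₀ = s²/D = 20.74/0.19 = 109.1579.
Rounding up, n = 110.

110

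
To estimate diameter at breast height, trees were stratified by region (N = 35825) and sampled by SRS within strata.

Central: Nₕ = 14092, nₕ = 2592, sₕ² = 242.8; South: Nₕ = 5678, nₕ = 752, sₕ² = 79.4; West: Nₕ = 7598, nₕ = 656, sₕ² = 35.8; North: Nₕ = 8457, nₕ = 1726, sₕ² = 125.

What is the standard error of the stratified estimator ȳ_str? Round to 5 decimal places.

Var(ȳ_str) = Σₕ Wₕ²(1 − fₕ)sₕ²/nₕ with Wₕ = Nₕ/N, N = 35825.
Central: Wₕ = 0.39335659; term = 0.39335659²·(1 − 0.18393415)·242.8/2592 = 0.011828012.
South: Wₕ = 0.15849267; term = 0.15849267²·(1 − 0.13244100)·79.4/752 = 0.0023010182.
West: Wₕ = 0.21208653; term = 0.21208653²·(1 − 0.08633851)·35.8/656 = 0.0022428007.
North: Wₕ = 0.23606420; term = 0.23606420²·(1 − 0.20409129)·125/1726 = 0.0032121273.
Sum = 0.019583958.
SE = √(0.019583958) = 0.13994.

0.13994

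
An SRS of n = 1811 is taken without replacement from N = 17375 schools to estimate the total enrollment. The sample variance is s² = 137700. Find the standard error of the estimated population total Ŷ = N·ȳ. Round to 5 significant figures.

143390

Var(Ŷ) = N²·Var(ȳ) = N²·(1 − n/N)·s²/n.
f = 1811/17375 = 0.10423022; Var(ȳ) = 0.89576978·137700/1811 = 68.11016.
Var(Ŷ) = 17375² · 68.11016 = 2.0561819 × 10^10.
SE(Ŷ) = √(2.0561819 × 10^10) = 143390.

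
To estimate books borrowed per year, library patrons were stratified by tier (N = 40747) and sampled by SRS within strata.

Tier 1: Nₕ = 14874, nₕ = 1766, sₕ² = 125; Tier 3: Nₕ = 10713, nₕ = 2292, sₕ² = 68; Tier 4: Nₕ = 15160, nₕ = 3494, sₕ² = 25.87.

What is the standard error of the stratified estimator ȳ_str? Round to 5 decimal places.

0.10350

Var(ȳ_str) = Σₕ Wₕ²(1 − fₕ)sₕ²/nₕ with Wₕ = Nₕ/N, N = 40747.
Tier 1: Wₕ = 0.36503301; term = 0.36503301²·(1 − 0.11873067)·125/1766 = 0.0083117457.
Tier 3: Wₕ = 0.26291506; term = 0.26291506²·(1 − 0.21394567)·68/2292 = 0.0016120473.
Tier 4: Wₕ = 0.37205193; term = 0.37205193²·(1 − 0.23047493)·25.87/3494 = 7.8868471 × 10^-4.
Sum = 0.010712478.
SE = √(0.010712478) = 0.10350.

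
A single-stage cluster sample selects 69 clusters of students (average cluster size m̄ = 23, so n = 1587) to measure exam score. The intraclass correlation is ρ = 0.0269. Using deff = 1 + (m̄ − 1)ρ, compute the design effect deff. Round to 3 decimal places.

1.592

deff = 1 + (23 − 1)·0.0269 = 1 + 0.5918 = 1.5918.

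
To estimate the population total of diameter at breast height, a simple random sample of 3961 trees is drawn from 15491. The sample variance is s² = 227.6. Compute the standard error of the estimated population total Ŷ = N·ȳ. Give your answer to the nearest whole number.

3204

Var(Ŷ) = N²·Var(ȳ) = N²·(1 − n/N)·s²/n.
f = 3961/15491 = 0.25569686; Var(ȳ) = 0.74430314·227.6/3961 = 0.042767835.
Var(Ŷ) = 15491² · 0.042767835 = 1.0263044 × 10^7.
SE(Ŷ) = √(1.0263044 × 10^7) = 3204.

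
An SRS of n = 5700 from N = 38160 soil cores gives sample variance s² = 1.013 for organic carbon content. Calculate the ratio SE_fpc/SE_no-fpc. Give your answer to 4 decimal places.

0.9223

f = n/N = 5700/38160 = 0.14937107.
SE_no-fpc = √(s²/n) = 0.01333114; SE_fpc = √((1−f)s²/n) = 0.01229525.
Ratio = √(1−f) = 0.92229547.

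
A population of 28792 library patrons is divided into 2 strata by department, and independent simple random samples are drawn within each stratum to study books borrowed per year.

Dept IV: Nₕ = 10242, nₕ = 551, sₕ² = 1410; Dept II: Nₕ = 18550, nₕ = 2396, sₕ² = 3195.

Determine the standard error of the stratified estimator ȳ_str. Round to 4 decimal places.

Var(ȳ_str) = Σₕ Wₕ²(1 − fₕ)sₕ²/nₕ with Wₕ = Nₕ/N, N = 28792.
Dept IV: Wₕ = 0.35572381; term = 0.35572381²·(1 − 0.05379809)·1410/551 = 0.30639185.
Dept II: Wₕ = 0.64427619; term = 0.64427619²·(1 − 0.12916442)·3195/2396 = 0.48201924.
Sum = 0.78841109.
SE = √(0.78841109) = 0.8879.

0.8879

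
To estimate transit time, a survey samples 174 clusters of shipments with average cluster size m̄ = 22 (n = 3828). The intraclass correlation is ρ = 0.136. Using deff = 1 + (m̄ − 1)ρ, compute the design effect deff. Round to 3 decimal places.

deff = 1 + (22 − 1)·0.136 = 1 + 2.856 = 3.856.

3.856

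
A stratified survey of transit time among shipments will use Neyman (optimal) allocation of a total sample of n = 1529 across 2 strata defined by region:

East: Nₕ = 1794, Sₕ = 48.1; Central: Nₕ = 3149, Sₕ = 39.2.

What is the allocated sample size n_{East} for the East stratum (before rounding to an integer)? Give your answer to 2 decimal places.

Neyman allocation: nₕ = n·NₕSₕ / Σⱼ NⱼSⱼ.
Σ NⱼSⱼ = 1794·48.1 + 3149·39.2 = 209732.2.
n_{East} = 1529·1794·48.1 / 209732.2 = 629.09.

629.09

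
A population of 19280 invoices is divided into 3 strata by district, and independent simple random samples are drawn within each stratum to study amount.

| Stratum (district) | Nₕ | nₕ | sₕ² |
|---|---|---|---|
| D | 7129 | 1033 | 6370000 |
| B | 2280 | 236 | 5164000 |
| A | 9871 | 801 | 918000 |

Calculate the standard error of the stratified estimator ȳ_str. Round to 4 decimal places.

35.6554

Var(ȳ_str) = Σₕ Wₕ²(1 − fₕ)sₕ²/nₕ with Wₕ = Nₕ/N, N = 19280.
D: Wₕ = 0.36976141; term = 0.36976141²·(1 − 0.14490111)·6370000/1033 = 720.93917.
B: Wₕ = 0.11825726; term = 0.11825726²·(1 − 0.10350877)·5164000/236 = 274.33165.
A: Wₕ = 0.51198133; term = 0.51198133²·(1 − 0.08114679)·918000/801 = 276.03525.
Sum = 1271.3061.
SE = √(1271.3061) = 35.6554.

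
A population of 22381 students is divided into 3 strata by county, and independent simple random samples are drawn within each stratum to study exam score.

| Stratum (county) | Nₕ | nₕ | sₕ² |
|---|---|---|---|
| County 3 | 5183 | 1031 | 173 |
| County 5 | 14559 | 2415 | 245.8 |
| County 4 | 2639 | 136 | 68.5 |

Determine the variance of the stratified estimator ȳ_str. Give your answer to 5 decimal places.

0.04978

Var(ȳ_str) = Σₕ Wₕ²(1 − fₕ)sₕ²/nₕ with Wₕ = Nₕ/N, N = 22381.
County 3: Wₕ = 0.23158036; term = 0.23158036²·(1 − 0.19891954)·173/1031 = 0.0072088671.
County 5: Wₕ = 0.65050713; term = 0.65050713²·(1 − 0.16587678)·245.8/2415 = 0.03592519.
County 4: Wₕ = 0.11791252; term = 0.11791252²·(1 − 0.05153467)·68.5/136 = 0.0066419091.
Sum = 0.049775966.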